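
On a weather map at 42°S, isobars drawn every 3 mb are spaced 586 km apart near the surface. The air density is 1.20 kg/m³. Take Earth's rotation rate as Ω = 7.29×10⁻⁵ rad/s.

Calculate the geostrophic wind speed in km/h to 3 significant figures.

Coriolis parameter at 42°S:
f = 2Ω sin φ = 2 × 7.29×10⁻⁵ × sin 42° = 9.76×10⁻⁵ s⁻¹
Pressure gradient: |∂P/∂n| = 300 Pa / 586000 m = 5.12×10⁻⁴ Pa/m
Geostrophic balance (pressure-gradient force = Coriolis force):
V_g = (1/(fρ)) |∂P/∂n| = 5.12×10⁻⁴ / (9.76×10⁻⁵ × 1.20) = 4.37 m/s
Converting: 4.37 m/s × 3.6 = 15.7 km/h

15.7 km/h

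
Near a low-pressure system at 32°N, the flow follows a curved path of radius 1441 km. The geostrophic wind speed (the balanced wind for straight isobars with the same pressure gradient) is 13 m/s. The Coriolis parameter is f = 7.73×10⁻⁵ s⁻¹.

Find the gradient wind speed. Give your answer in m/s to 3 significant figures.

Around a low, centrifugal force acts outward with Coriolis, so pressure-gradient force balances both:
(1/ρ)|∂P/∂n| = fV + V²/R  →  V² + fR·V − fR·V_g = 0
With fR = 7.73×10⁻⁵ × 1441×10³ m = 111 m/s:
V = [−fR + √((fR)² + 4 fR V_g)]/2 = [−111 + √(111² + 4×111×13)]/2 = 11.8 m/s
Subgeostrophic (V < V_g = 13 m/s), as expected around a low.

11.8 m/s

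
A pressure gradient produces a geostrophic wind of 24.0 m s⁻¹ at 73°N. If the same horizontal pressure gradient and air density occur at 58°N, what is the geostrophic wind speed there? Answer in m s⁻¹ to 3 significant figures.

27.1 m s⁻¹

With the same pressure gradient and density, V_g ∝ 1/f ∝ 1/sin φ.
V₂ = V₁ · sin φ₁ / sin φ₂ = 24.0 × sin 73° / sin 58°
V₂ = 24.0 × 0.9563/0.8480 = 27.1 m s⁻¹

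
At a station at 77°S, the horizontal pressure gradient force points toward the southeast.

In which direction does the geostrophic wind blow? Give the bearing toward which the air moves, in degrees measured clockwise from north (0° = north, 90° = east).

The pressure-gradient force points toward the southeast (bearing 135°).
Geostrophic balance: in the Southern Hemisphere the Coriolis force deflects motion to the left, so the geostrophic wind blows 90° to the left of the pressure-gradient force (low pressure on the right).
Rotating 135° by 90° counterclockwise gives 045° — the wind blows toward the northeast.

045°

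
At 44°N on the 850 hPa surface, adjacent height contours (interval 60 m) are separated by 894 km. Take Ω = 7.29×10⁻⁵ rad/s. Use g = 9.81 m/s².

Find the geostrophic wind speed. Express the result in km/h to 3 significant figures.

Coriolis parameter at 44°N:
f = 2Ω sin φ = 2 × 7.29×10⁻⁵ × sin 44° = 1.01×10⁻⁴ s⁻¹
Height gradient: |∂Z/∂n| = 60 m / 894000 m = 6.71×10⁻⁵
On a pressure surface, geostrophic balance gives V_g = (g/f)|∂Z/∂n|:
V_g = 9.81 × 6.71×10⁻⁵ / 1.01×10⁻⁴ = 6.50 m/s
Converting: 6.50 m/s × 3.6 = 23.4 km/h

23.4 km/h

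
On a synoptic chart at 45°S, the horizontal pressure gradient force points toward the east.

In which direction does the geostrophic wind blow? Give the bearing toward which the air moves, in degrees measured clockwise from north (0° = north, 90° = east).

000°

The pressure-gradient force points toward the east (bearing 090°).
Geostrophic balance: in the Southern Hemisphere the Coriolis force deflects motion to the left, so the geostrophic wind blows 90° to the left of the pressure-gradient force (low pressure on the right).
Rotating 090° by 90° counterclockwise gives 000° — the wind blows toward the north.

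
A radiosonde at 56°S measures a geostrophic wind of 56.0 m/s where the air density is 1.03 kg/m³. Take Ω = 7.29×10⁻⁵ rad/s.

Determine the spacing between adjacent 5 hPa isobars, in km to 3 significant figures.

Coriolis parameter at 56°S:
f = 2Ω sin φ = 2 × 7.29×10⁻⁵ × sin 56° = 1.21×10⁻⁴ s⁻¹
Geostrophic balance rearranged: |∂P/∂n| = f ρ V_g
|∂P/∂n| = 1.21×10⁻⁴ × 1.03 × 56.0 = 6.97×10⁻³ Pa/m
Isobar spacing: Δn = ΔP/|∂P/∂n| = 500 Pa / 6.97×10⁻³ Pa/m = 71715 m ≈ 71.7 km

71.7 km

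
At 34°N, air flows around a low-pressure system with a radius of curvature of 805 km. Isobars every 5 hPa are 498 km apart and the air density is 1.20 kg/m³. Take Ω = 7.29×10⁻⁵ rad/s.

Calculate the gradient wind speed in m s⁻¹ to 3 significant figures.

9.02 m s⁻¹

Coriolis parameter at 34°N:
f = 2Ω sin φ = 2 × 7.29×10⁻⁵ × sin 34° = 8.15×10⁻⁵ s⁻¹
Pressure gradient: |∂P/∂n| = 500 Pa / 498000 m = 1.00×10⁻³ Pa/m
Geostrophic speed: V_g = |∂P/∂n|/(fρ) = 1.00×10⁻³/(8.15×10⁻⁵ × 1.20) = 10.3 m/s
Around a low, centrifugal force acts outward with Coriolis, so pressure-gradient force balances both:
(1/ρ)|∂P/∂n| = fV + V²/R  →  V² + fR·V − fR·V_g = 0
With fR = 8.15×10⁻⁵ × 805×10³ m = 65.6 m/s:
V = [−fR + √((fR)² + 4 fR V_g)]/2 = [−65.6 + √(65.6² + 4×65.6×10.3)]/2 = 9.02 m/s
Subgeostrophic (V < V_g = 10.3 m/s), as expected around a low.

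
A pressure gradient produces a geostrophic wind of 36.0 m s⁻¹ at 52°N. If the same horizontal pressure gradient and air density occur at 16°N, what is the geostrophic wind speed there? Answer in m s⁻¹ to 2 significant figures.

100 m s⁻¹

With the same pressure gradient and density, V_g ∝ 1/f ∝ 1/sin φ.
V₂ = V₁ · sin φ₁ / sin φ₂ = 36.0 × sin 52° / sin 16°
V₂ = 36.0 × 0.7880/0.2756 = 100 m s⁻¹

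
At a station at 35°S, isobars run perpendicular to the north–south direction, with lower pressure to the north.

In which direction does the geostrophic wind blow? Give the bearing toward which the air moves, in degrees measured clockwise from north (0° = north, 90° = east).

The pressure-gradient force points toward the north (bearing 000°).
Geostrophic balance: in the Southern Hemisphere the Coriolis force deflects motion to the left, so the geostrophic wind blows 90° to the left of the pressure-gradient force (low pressure on the right).
Rotating 000° by 90° counterclockwise gives 270° — the wind blows toward the west.

270°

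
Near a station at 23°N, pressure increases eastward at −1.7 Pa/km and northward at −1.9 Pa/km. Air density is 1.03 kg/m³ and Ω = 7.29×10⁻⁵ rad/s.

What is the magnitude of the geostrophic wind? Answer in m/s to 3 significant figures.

43.4 m/s

Coriolis parameter at 23°N:
f = 2Ω sin φ = 2 × 7.29×10⁻⁵ × sin 23° = 5.70×10⁻⁵ s⁻¹
Component geostrophic relations (x east, y north):
u_g = −(1/(fρ)) ∂P/∂y,  v_g = (1/(fρ)) ∂P/∂x
u_g = −(−1.9×10⁻³)/(5.70×10⁻⁵ × 1.03) = 32.4 m/s;  v_g = (−1.7×10⁻³)/(5.70×10⁻⁵ × 1.03) = −29.0 m/s
|V_g| = √(u_g² + v_g²) = 43.4 m/s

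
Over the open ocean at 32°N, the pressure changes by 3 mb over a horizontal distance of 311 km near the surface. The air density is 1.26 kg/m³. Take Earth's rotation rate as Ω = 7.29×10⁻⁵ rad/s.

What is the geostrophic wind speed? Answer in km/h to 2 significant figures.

Coriolis parameter at 32°N:
f = 2Ω sin φ = 2 × 7.29×10⁻⁵ × sin 32° = 7.73×10⁻⁵ s⁻¹
Pressure gradient: |∂P/∂n| = 300 Pa / 311000 m = 9.65×10⁻⁴ Pa/m
Geostrophic balance (pressure-gradient force = Coriolis force):
V_g = (1/(fρ)) |∂P/∂n| = 9.65×10⁻⁴ / (7.73×10⁻⁵ × 1.26) = 9.91 m/s
Converting: 9.91 m/s × 3.6 = 36 km/h

36 km/h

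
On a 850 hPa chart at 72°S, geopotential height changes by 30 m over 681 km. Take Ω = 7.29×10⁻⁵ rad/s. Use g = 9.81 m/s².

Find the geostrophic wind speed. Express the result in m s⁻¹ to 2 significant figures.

Coriolis parameter at 72°S:
f = 2Ω sin φ = 2 × 7.29×10⁻⁵ × sin 72° = 1.39×10⁻⁴ s⁻¹
Height gradient: |∂Z/∂n| = 30 m / 681000 m = 4.41×10⁻⁵
On a pressure surface, geostrophic balance gives V_g = (g/f)|∂Z/∂n|:
V_g = 9.81 × 4.41×10⁻⁵ / 1.39×10⁻⁴ = 3.12 m/s

3.1 m s⁻¹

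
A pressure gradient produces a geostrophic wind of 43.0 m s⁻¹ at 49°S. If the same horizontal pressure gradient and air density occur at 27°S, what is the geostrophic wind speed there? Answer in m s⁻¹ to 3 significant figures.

71.5 m s⁻¹

With the same pressure gradient and density, V_g ∝ 1/f ∝ 1/sin φ.
V₂ = V₁ · sin φ₁ / sin φ₂ = 43.0 × sin 49° / sin 27°
V₂ = 43.0 × 0.7547/0.4540 = 71.5 m s⁻¹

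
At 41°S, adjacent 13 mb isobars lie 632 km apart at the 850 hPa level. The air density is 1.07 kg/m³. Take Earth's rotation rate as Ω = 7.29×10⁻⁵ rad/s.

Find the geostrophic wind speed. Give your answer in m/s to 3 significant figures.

Coriolis parameter at 41°S:
f = 2Ω sin φ = 2 × 7.29×10⁻⁵ × sin 41° = 9.57×10⁻⁵ s⁻¹
Pressure gradient: |∂P/∂n| = 1300 Pa / 632000 m = 2.06×10⁻³ Pa/m
Geostrophic balance (pressure-gradient force = Coriolis force):
V_g = (1/(fρ)) |∂P/∂n| = 2.06×10⁻³ / (9.57×10⁻⁵ × 1.07) = 20.1 m/s

20.1 m/s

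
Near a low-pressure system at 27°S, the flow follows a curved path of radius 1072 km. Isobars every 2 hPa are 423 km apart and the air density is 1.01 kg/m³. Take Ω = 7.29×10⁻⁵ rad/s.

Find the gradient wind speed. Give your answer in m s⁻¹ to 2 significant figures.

6.5 m s⁻¹

Coriolis parameter at 27°S:
f = 2Ω sin φ = 2 × 7.29×10⁻⁵ × sin 27° = 6.62×10⁻⁵ s⁻¹
Pressure gradient: |∂P/∂n| = 200 Pa / 423000 m = 4.73×10⁻⁴ Pa/m
Geostrophic speed: V_g = |∂P/∂n|/(fρ) = 4.73×10⁻⁴/(6.62×10⁻⁵ × 1.01) = 7.07 m/s
Around a low, centrifugal force acts outward with Coriolis, so pressure-gradient force balances both:
(1/ρ)|∂P/∂n| = fV + V²/R  →  V² + fR·V − fR·V_g = 0
With fR = 6.62×10⁻⁵ × 1072×10³ m = 71.0 m/s:
V = [−fR + √((fR)² + 4 fR V_g)]/2 = [−71.0 + √(71.0² + 4×71.0×7.07)]/2 = 6.48 m/s
Subgeostrophic (V < V_g = 7.07 m/s), as expected around a low.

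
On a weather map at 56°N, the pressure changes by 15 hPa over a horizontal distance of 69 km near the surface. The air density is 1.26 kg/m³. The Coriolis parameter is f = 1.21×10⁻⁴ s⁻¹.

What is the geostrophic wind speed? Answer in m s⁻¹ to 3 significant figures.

143 m s⁻¹

Pressure gradient: |∂P/∂n| = 1500 Pa / 69000 m = 2.17×10⁻² Pa/m
Geostrophic balance (pressure-gradient force = Coriolis force):
V_g = (1/(fρ)) |∂P/∂n| = 2.17×10⁻² / (1.21×10⁻⁴ × 1.26) = 143 m/s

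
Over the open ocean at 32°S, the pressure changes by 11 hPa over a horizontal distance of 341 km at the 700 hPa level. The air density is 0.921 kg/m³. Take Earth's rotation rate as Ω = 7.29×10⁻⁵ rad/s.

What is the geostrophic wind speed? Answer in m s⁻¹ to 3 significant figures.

45.3 m s⁻¹

Coriolis parameter at 32°S:
f = 2Ω sin φ = 2 × 7.29×10⁻⁵ × sin 32° = 7.73×10⁻⁵ s⁻¹
Pressure gradient: |∂P/∂n| = 1100 Pa / 341000 m = 3.23×10⁻³ Pa/m
Geostrophic balance (pressure-gradient force = Coriolis force):
V_g = (1/(fρ)) |∂P/∂n| = 3.23×10⁻³ / (7.73×10⁻⁵ × 0.921) = 45.3 m/s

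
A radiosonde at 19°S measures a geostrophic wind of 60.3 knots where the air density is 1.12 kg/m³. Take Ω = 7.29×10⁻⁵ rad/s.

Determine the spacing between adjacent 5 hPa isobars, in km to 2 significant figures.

300 km

Coriolis parameter at 19°S:
f = 2Ω sin φ = 2 × 7.29×10⁻⁵ × sin 19° = 4.75×10⁻⁵ s⁻¹
Wind speed in SI: 60.3 knots = 31.0 m/s
Geostrophic balance rearranged: |∂P/∂n| = f ρ V_g
|∂P/∂n| = 4.75×10⁻⁵ × 1.12 × 31.0 = 1.65×10⁻³ Pa/m
Isobar spacing: Δn = ΔP/|∂P/∂n| = 500 Pa / 1.65×10⁻³ Pa/m = 303178 m ≈ 300 km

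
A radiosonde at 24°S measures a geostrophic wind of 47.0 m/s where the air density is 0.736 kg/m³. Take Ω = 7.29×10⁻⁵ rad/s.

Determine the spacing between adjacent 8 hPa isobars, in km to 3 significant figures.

Coriolis parameter at 24°S:
f = 2Ω sin φ = 2 × 7.29×10⁻⁵ × sin 24° = 5.93×10⁻⁵ s⁻¹
Geostrophic balance rearranged: |∂P/∂n| = f ρ V_g
|∂P/∂n| = 5.93×10⁻⁵ × 0.736 × 47.0 = 2.05×10⁻³ Pa/m
Isobar spacing: Δn = ΔP/|∂P/∂n| = 800 Pa / 2.05×10⁻³ Pa/m = 389981 m ≈ 390 km

390 km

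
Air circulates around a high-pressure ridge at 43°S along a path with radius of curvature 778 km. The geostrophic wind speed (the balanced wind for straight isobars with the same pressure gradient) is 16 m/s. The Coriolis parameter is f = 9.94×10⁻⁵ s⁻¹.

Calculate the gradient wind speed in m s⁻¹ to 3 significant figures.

Around a high, pressure-gradient force acts outward with centrifugal, so Coriolis balances both:
fV = (1/ρ)|∂P/∂n| + V²/R  →  V² − fR·V + fR·V_g = 0
With fR = 9.94×10⁻⁵ × 778×10³ m = 77.3 m/s:
V = [fR − √((fR)² − 4 fR V_g)]/2 = [77.3 − √(77.3² − 4×77.3×16)]/2 = 22.6 m/s
Supergeostrophic (V > V_g = 16 m/s), as expected around a high.

22.6 m s⁻¹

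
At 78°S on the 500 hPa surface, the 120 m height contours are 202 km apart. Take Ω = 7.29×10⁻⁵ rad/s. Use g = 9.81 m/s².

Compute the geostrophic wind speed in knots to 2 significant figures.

Coriolis parameter at 78°S:
f = 2Ω sin φ = 2 × 7.29×10⁻⁵ × sin 78° = 1.43×10⁻⁴ s⁻¹
Height gradient: |∂Z/∂n| = 120 m / 202000 m = 5.94×10⁻⁴
On a pressure surface, geostrophic balance gives V_g = (g/f)|∂Z/∂n|:
V_g = 9.81 × 5.94×10⁻⁴ / 1.43×10⁻⁴ = 40.9 m/s
Converting: 40.9 m/s × 1.944 = 79 knots

79 knots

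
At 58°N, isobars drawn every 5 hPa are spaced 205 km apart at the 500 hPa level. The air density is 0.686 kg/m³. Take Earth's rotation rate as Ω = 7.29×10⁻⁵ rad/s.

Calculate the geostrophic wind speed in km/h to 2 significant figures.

100 km/h

Coriolis parameter at 58°N:
f = 2Ω sin φ = 2 × 7.29×10⁻⁵ × sin 58° = 1.24×10⁻⁴ s⁻¹
Pressure gradient: |∂P/∂n| = 500 Pa / 205000 m = 2.44×10⁻³ Pa/m
Geostrophic balance (pressure-gradient force = Coriolis force):
V_g = (1/(fρ)) |∂P/∂n| = 2.44×10⁻³ / (1.24×10⁻⁴ × 0.686) = 28.8 m/s
Converting: 28.8 m/s × 3.6 = 100 km/h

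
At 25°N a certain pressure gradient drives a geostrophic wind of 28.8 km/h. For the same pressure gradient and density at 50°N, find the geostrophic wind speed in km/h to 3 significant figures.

15.9 km/h

With the same pressure gradient and density, V_g ∝ 1/f ∝ 1/sin φ.
V₂ = V₁ · sin φ₁ / sin φ₂ = 28.8 × sin 25° / sin 50°
V₂ = 28.8 × 0.4226/0.7660 = 15.9 km/h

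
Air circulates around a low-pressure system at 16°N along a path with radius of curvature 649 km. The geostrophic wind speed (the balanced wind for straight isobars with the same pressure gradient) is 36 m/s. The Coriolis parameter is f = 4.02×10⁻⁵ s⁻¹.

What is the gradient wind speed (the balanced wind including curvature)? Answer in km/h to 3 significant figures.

72.9 km/h

Around a low, centrifugal force acts outward with Coriolis, so pressure-gradient force balances both:
(1/ρ)|∂P/∂n| = fV + V²/R  →  V² + fR·V − fR·V_g = 0
With fR = 4.02×10⁻⁵ × 649×10³ m = 26.1 m/s:
V = [−fR + √((fR)² + 4 fR V_g)]/2 = [−26.1 + √(26.1² + 4×26.1×36)]/2 = 20.3 m/s
Subgeostrophic (V < V_g = 36 m/s), as expected around a low.
Converting: 20.3 m/s × 3.6 = 72.9 km/h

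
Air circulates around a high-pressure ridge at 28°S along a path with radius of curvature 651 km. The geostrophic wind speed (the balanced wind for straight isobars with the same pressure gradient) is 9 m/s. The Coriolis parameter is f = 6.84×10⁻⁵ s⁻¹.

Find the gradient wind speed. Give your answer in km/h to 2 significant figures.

45 km/h

Around a high, pressure-gradient force acts outward with centrifugal, so Coriolis balances both:
fV = (1/ρ)|∂P/∂n| + V²/R  →  V² − fR·V + fR·V_g = 0
With fR = 6.84×10⁻⁵ × 651×10³ m = 44.5 m/s:
V = [fR − √((fR)² − 4 fR V_g)]/2 = [44.5 − √(44.5² − 4×44.5×9)]/2 = 12.5 m/s
Supergeostrophic (V > V_g = 9 m/s), as expected around a high.
Converting: 12.5 m/s × 3.6 = 45 km/h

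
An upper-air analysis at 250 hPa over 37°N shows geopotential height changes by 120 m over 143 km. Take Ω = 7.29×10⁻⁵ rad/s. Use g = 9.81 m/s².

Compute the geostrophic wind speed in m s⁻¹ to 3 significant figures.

93.8 m s⁻¹

Coriolis parameter at 37°N:
f = 2Ω sin φ = 2 × 7.29×10⁻⁵ × sin 37° = 8.77×10⁻⁵ s⁻¹
Height gradient: |∂Z/∂n| = 120 m / 143000 m = 8.39×10⁻⁴
On a pressure surface, geostrophic balance gives V_g = (g/f)|∂Z/∂n|:
V_g = 9.81 × 8.39×10⁻⁴ / 8.77×10⁻⁵ = 93.8 m/s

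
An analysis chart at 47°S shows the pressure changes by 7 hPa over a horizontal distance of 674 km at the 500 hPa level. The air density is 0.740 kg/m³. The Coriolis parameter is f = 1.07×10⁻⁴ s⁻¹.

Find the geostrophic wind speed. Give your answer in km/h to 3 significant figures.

Pressure gradient: |∂P/∂n| = 700 Pa / 674000 m = 1.04×10⁻³ Pa/m
Geostrophic balance (pressure-gradient force = Coriolis force):
V_g = (1/(fρ)) |∂P/∂n| = 1.04×10⁻³ / (1.07×10⁻⁴ × 0.740) = 13.1 m/s
Converting: 13.1 m/s × 3.6 = 47.2 km/h

47.2 km/h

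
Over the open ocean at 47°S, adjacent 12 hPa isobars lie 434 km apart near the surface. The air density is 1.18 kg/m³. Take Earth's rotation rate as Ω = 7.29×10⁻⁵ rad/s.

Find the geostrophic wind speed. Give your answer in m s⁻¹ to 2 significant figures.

Coriolis parameter at 47°S:
f = 2Ω sin φ = 2 × 7.29×10⁻⁵ × sin 47° = 1.07×10⁻⁴ s⁻¹
Pressure gradient: |∂P/∂n| = 1200 Pa / 434000 m = 2.76×10⁻³ Pa/m
Geostrophic balance (pressure-gradient force = Coriolis force):
V_g = (1/(fρ)) |∂P/∂n| = 2.76×10⁻³ / (1.07×10⁻⁴ × 1.18) = 22.0 m/s

22 m s⁻¹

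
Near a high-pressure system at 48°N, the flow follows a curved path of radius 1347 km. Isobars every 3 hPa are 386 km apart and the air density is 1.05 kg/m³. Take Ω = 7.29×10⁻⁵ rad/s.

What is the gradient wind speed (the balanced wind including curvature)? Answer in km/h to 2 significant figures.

Coriolis parameter at 48°N:
f = 2Ω sin φ = 2 × 7.29×10⁻⁵ × sin 48° = 1.08×10⁻⁴ s⁻¹
Pressure gradient: |∂P/∂n| = 300 Pa / 386000 m = 7.77×10⁻⁴ Pa/m
Geostrophic speed: V_g = |∂P/∂n|/(fρ) = 7.77×10⁻⁴/(1.08×10⁻⁴ × 1.05) = 6.83 m/s
Around a high, pressure-gradient force acts outward with centrifugal, so Coriolis balances both:
fV = (1/ρ)|∂P/∂n| + V²/R  →  V² − fR·V + fR·V_g = 0
With fR = 1.08×10⁻⁴ × 1347×10³ m = 146 m/s:
V = [fR − √((fR)² − 4 fR V_g)]/2 = [146 − √(146² − 4×146×6.83)]/2 = 7.19 m/s
Supergeostrophic (V > V_g = 6.83 m/s), as expected around a high.
Converting: 7.19 m/s × 3.6 = 26 km/h

26 km/h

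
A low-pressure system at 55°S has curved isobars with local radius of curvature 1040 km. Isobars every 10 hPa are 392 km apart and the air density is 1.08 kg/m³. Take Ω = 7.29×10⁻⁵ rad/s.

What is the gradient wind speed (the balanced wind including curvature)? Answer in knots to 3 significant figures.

Coriolis parameter at 55°S:
f = 2Ω sin φ = 2 × 7.29×10⁻⁵ × sin 55° = 1.19×10⁻⁴ s⁻¹
Pressure gradient: |∂P/∂n| = 1000 Pa / 392000 m = 2.55×10⁻³ Pa/m
Geostrophic speed: V_g = |∂P/∂n|/(fρ) = 2.55×10⁻³/(1.19×10⁻⁴ × 1.08) = 19.8 m/s
Around a low, centrifugal force acts outward with Coriolis, so pressure-gradient force balances both:
(1/ρ)|∂P/∂n| = fV + V²/R  →  V² + fR·V − fR·V_g = 0
With fR = 1.19×10⁻⁴ × 1040×10³ m = 124 m/s:
V = [−fR + √((fR)² + 4 fR V_g)]/2 = [−124 + √(124² + 4×124×19.8)]/2 = 17.4 m/s
Subgeostrophic (V < V_g = 19.8 m/s), as expected around a low.
Converting: 17.4 m/s × 1.944 = 33.7 knots

33.7 knots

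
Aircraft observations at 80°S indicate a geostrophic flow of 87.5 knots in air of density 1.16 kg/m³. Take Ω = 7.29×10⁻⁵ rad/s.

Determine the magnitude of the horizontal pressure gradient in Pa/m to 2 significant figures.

7.5×10⁻³ Pa/m

Coriolis parameter at 80°S:
f = 2Ω sin φ = 2 × 7.29×10⁻⁵ × sin 80° = 1.44×10⁻⁴ s⁻¹
Wind speed in SI: 87.5 knots = 45.0 m/s
Geostrophic balance rearranged: |∂P/∂n| = f ρ V_g
|∂P/∂n| = 1.44×10⁻⁴ × 1.16 × 45.0 = 7.50×10⁻³ Pa/m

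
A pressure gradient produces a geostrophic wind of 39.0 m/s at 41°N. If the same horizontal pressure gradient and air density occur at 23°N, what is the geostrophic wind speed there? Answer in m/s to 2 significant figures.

With the same pressure gradient and density, V_g ∝ 1/f ∝ 1/sin φ.
V₂ = V₁ · sin φ₁ / sin φ₂ = 39.0 × sin 41° / sin 23°
V₂ = 39.0 × 0.6561/0.3907 = 65 m/s

65 m/s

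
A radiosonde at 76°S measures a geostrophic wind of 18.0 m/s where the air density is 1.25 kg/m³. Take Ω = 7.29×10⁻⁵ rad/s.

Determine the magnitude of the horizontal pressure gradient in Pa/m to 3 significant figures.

Coriolis parameter at 76°S:
f = 2Ω sin φ = 2 × 7.29×10⁻⁵ × sin 76° = 1.41×10⁻⁴ s⁻¹
Geostrophic balance rearranged: |∂P/∂n| = f ρ V_g
|∂P/∂n| = 1.41×10⁻⁴ × 1.25 × 18.0 = 3.18×10⁻³ Pa/m

3.18×10⁻³ Pa/m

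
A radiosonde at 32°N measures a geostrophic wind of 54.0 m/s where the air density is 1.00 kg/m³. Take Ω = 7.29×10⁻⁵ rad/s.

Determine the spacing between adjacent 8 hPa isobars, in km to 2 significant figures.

Coriolis parameter at 32°N:
f = 2Ω sin φ = 2 × 7.29×10⁻⁵ × sin 32° = 7.73×10⁻⁵ s⁻¹
Geostrophic balance rearranged: |∂P/∂n| = f ρ V_g
|∂P/∂n| = 7.73×10⁻⁵ × 1.00 × 54.0 = 4.17×10⁻³ Pa/m
Isobar spacing: Δn = ΔP/|∂P/∂n| = 800 Pa / 4.17×10⁻³ Pa/m = 191747 m ≈ 190 km

190 km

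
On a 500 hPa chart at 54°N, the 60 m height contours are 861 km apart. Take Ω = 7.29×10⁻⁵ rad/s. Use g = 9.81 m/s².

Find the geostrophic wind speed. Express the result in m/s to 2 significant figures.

Coriolis parameter at 54°N:
f = 2Ω sin φ = 2 × 7.29×10⁻⁵ × sin 54° = 1.18×10⁻⁴ s⁻¹
Height gradient: |∂Z/∂n| = 60 m / 861000 m = 6.97×10⁻⁵
On a pressure surface, geostrophic balance gives V_g = (g/f)|∂Z/∂n|:
V_g = 9.81 × 6.97×10⁻⁵ / 1.18×10⁻⁴ = 5.80 m/s

5.8 m/s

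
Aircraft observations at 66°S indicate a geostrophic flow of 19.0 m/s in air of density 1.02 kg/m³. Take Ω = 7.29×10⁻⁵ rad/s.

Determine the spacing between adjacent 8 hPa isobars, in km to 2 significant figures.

310 km

Coriolis parameter at 66°S:
f = 2Ω sin φ = 2 × 7.29×10⁻⁵ × sin 66° = 1.33×10⁻⁴ s⁻¹
Geostrophic balance rearranged: |∂P/∂n| = f ρ V_g
|∂P/∂n| = 1.33×10⁻⁴ × 1.02 × 19.0 = 2.58×10⁻³ Pa/m
Isobar spacing: Δn = ΔP/|∂P/∂n| = 800 Pa / 2.58×10⁻³ Pa/m = 309919 m ≈ 310 km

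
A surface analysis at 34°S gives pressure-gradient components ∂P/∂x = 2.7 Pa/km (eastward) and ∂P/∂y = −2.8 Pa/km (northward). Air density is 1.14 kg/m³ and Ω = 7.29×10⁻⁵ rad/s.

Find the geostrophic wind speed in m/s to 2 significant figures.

Coriolis parameter at 34°S:
f = 2Ω sin φ = 2 × 7.29×10⁻⁵ × sin 34° = 8.15×10⁻⁵ s⁻¹
In the Southern Hemisphere f is negative: f = −8.15×10⁻⁵ s⁻¹.
Component geostrophic relations (x east, y north):
u_g = −(1/(fρ)) ∂P/∂y,  v_g = (1/(fρ)) ∂P/∂x
u_g = −(−2.8×10⁻³)/(−8.15×10⁻⁵ × 1.14) = −30.1 m/s;  v_g = (2.7×10⁻³)/(−8.15×10⁻⁵ × 1.14) = −29.0 m/s
|V_g| = √(u_g² + v_g²) = 41.8 m/s

42 m/s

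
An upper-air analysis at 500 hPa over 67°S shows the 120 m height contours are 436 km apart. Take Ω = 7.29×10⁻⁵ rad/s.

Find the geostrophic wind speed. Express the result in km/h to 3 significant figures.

Coriolis parameter at 67°S:
f = 2Ω sin φ = 2 × 7.29×10⁻⁵ × sin 67° = 1.34×10⁻⁴ s⁻¹
Height gradient: |∂Z/∂n| = 120 m / 436000 m = 2.75×10⁻⁴
On a pressure surface, geostrophic balance gives V_g = (g/f)|∂Z/∂n|:
V_g = 9.81 × 2.75×10⁻⁴ / 1.34×10⁻⁴ = 20.1 m/s
Converting: 20.1 m/s × 3.6 = 72.4 km/h

72.4 km/h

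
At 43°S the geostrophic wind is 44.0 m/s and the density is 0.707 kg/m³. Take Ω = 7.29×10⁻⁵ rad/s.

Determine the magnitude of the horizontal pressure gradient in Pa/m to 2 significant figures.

Coriolis parameter at 43°S:
f = 2Ω sin φ = 2 × 7.29×10⁻⁵ × sin 43° = 9.94×10⁻⁵ s⁻¹
Geostrophic balance rearranged: |∂P/∂n| = f ρ V_g
|∂P/∂n| = 9.94×10⁻⁵ × 0.707 × 44.0 = 3.09×10⁻³ Pa/m

3.1×10⁻³ Pa/m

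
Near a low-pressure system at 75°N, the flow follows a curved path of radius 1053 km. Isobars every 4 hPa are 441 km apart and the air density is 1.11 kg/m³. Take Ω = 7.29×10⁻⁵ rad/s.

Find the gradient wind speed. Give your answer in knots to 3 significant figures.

10.9 knots

Coriolis parameter at 75°N:
f = 2Ω sin φ = 2 × 7.29×10⁻⁵ × sin 75° = 1.41×10⁻⁴ s⁻¹
Pressure gradient: |∂P/∂n| = 400 Pa / 441000 m = 9.07×10⁻⁴ Pa/m
Geostrophic speed: V_g = |∂P/∂n|/(fρ) = 9.07×10⁻⁴/(1.41×10⁻⁴ × 1.11) = 5.80 m/s
Around a low, centrifugal force acts outward with Coriolis, so pressure-gradient force balances both:
(1/ρ)|∂P/∂n| = fV + V²/R  →  V² + fR·V − fR·V_g = 0
With fR = 1.41×10⁻⁴ × 1053×10³ m = 148 m/s:
V = [−fR + √((fR)² + 4 fR V_g)]/2 = [−148 + √(148² + 4×148×5.8)]/2 = 5.59 m/s
Subgeostrophic (V < V_g = 5.8 m/s), as expected around a low.
Converting: 5.59 m/s × 1.944 = 10.9 knots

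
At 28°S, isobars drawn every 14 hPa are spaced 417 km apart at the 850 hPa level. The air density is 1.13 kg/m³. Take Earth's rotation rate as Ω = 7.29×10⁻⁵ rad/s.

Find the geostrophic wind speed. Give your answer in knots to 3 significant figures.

Coriolis parameter at 28°S:
f = 2Ω sin φ = 2 × 7.29×10⁻⁵ × sin 28° = 6.84×10⁻⁵ s⁻¹
Pressure gradient: |∂P/∂n| = 1400 Pa / 417000 m = 3.36×10⁻³ Pa/m
Geostrophic balance (pressure-gradient force = Coriolis force):
V_g = (1/(fρ)) |∂P/∂n| = 3.36×10⁻³ / (6.84×10⁻⁵ × 1.13) = 43.4 m/s
Converting: 43.4 m/s × 1.944 = 84.4 knots

84.4 knots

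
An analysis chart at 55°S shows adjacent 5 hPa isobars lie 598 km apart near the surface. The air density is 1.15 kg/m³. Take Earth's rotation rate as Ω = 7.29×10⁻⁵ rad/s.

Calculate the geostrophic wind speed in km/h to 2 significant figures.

22 km/h

Coriolis parameter at 55°S:
f = 2Ω sin φ = 2 × 7.29×10⁻⁵ × sin 55° = 1.19×10⁻⁴ s⁻¹
Pressure gradient: |∂P/∂n| = 500 Pa / 598000 m = 8.36×10⁻⁴ Pa/m
Geostrophic balance (pressure-gradient force = Coriolis force):
V_g = (1/(fρ)) |∂P/∂n| = 8.36×10⁻⁴ / (1.19×10⁻⁴ × 1.15) = 6.09 m/s
Converting: 6.09 m/s × 3.6 = 22 km/h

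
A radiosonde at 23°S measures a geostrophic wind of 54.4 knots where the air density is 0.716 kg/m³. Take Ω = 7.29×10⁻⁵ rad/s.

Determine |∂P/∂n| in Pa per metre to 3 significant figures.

1.14×10⁻³ Pa/m

Coriolis parameter at 23°S:
f = 2Ω sin φ = 2 × 7.29×10⁻⁵ × sin 23° = 5.70×10⁻⁵ s⁻¹
Wind speed in SI: 54.4 knots = 28.0 m/s
Geostrophic balance rearranged: |∂P/∂n| = f ρ V_g
|∂P/∂n| = 5.70×10⁻⁵ × 0.716 × 28.0 = 1.14×10⁻³ Pa/m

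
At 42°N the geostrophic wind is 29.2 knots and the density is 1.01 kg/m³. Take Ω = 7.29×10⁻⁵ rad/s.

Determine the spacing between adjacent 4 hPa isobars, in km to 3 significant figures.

Coriolis parameter at 42°N:
f = 2Ω sin φ = 2 × 7.29×10⁻⁵ × sin 42° = 9.76×10⁻⁵ s⁻¹
Wind speed in SI: 29.2 knots = 15.0 m/s
Geostrophic balance rearranged: |∂P/∂n| = f ρ V_g
|∂P/∂n| = 9.76×10⁻⁵ × 1.01 × 15.0 = 1.48×10⁻³ Pa/m
Isobar spacing: Δn = ΔP/|∂P/∂n| = 400 Pa / 1.48×10⁻³ Pa/m = 270240 m ≈ 270 km

270 km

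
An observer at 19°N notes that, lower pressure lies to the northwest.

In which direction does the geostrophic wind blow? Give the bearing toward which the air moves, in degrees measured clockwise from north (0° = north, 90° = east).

The pressure-gradient force points toward the northwest (bearing 315°).
Geostrophic balance: in the Northern Hemisphere the Coriolis force deflects motion to the right, so the geostrophic wind blows 90° to the right of the pressure-gradient force (low pressure on the left).
Rotating 315° by 90° clockwise gives 045° — the wind blows toward the northeast.

045°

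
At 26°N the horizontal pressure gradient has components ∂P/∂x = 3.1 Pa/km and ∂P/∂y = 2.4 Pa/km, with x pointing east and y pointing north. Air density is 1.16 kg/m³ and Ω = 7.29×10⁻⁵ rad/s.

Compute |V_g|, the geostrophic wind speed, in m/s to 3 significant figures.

52.9 m/s

Coriolis parameter at 26°N:
f = 2Ω sin φ = 2 × 7.29×10⁻⁵ × sin 26° = 6.39×10⁻⁵ s⁻¹
Component geostrophic relations (x east, y north):
u_g = −(1/(fρ)) ∂P/∂y,  v_g = (1/(fρ)) ∂P/∂x
u_g = −(2.4×10⁻³)/(6.39×10⁻⁵ × 1.16) = −32.4 m/s;  v_g = (3.1×10⁻³)/(6.39×10⁻⁵ × 1.16) = 41.8 m/s
|V_g| = √(u_g² + v_g²) = 52.9 m/s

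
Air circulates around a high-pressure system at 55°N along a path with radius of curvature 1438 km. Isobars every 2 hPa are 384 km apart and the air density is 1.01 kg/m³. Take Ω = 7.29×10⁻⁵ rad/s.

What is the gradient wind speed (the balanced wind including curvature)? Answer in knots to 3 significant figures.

Coriolis parameter at 55°N:
f = 2Ω sin φ = 2 × 7.29×10⁻⁵ × sin 55° = 1.19×10⁻⁴ s⁻¹
Pressure gradient: |∂P/∂n| = 200 Pa / 384000 m = 5.21×10⁻⁴ Pa/m
Geostrophic speed: V_g = |∂P/∂n|/(fρ) = 5.21×10⁻⁴/(1.19×10⁻⁴ × 1.01) = 4.32 m/s
Around a high, pressure-gradient force acts outward with centrifugal, so Coriolis balances both:
fV = (1/ρ)|∂P/∂n| + V²/R  →  V² − fR·V + fR·V_g = 0
With fR = 1.19×10⁻⁴ × 1438×10³ m = 172 m/s:
V = [fR − √((fR)² − 4 fR V_g)]/2 = [172 − √(172² − 4×172×4.32)]/2 = 4.43 m/s
Supergeostrophic (V > V_g = 4.32 m/s), as expected around a high.
Converting: 4.43 m/s × 1.944 = 8.62 knots

8.62 knots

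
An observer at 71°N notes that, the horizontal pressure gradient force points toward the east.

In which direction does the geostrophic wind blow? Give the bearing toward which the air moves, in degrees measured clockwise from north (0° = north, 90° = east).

180°

The pressure-gradient force points toward the east (bearing 090°).
Geostrophic balance: in the Northern Hemisphere the Coriolis force deflects motion to the right, so the geostrophic wind blows 90° to the right of the pressure-gradient force (low pressure on the left).
Rotating 090° by 90° clockwise gives 180° — the wind blows toward the south.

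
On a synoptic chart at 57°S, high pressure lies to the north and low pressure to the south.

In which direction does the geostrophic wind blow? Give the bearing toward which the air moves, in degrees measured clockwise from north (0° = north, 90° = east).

The pressure-gradient force points toward the south (bearing 180°).
Geostrophic balance: in the Southern Hemisphere the Coriolis force deflects motion to the left, so the geostrophic wind blows 90° to the left of the pressure-gradient force (low pressure on the right).
Rotating 180° by 90° counterclockwise gives 090° — the wind blows toward the east.

090°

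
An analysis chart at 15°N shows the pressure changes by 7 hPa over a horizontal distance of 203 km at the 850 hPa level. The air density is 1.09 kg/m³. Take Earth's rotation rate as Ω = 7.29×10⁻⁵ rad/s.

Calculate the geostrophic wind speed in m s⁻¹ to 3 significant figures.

Coriolis parameter at 15°N:
f = 2Ω sin φ = 2 × 7.29×10⁻⁵ × sin 15° = 3.77×10⁻⁵ s⁻¹
Pressure gradient: |∂P/∂n| = 700 Pa / 203000 m = 3.45×10⁻³ Pa/m
Geostrophic balance (pressure-gradient force = Coriolis force):
V_g = (1/(fρ)) |∂P/∂n| = 3.45×10⁻³ / (3.77×10⁻⁵ × 1.09) = 83.8 m/s

83.8 m s⁻¹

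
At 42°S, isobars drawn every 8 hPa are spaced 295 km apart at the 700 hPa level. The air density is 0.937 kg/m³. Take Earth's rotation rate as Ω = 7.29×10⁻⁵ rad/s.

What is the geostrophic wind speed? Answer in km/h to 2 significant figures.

Coriolis parameter at 42°S:
f = 2Ω sin φ = 2 × 7.29×10⁻⁵ × sin 42° = 9.76×10⁻⁵ s⁻¹
Pressure gradient: |∂P/∂n| = 800 Pa / 295000 m = 2.71×10⁻³ Pa/m
Geostrophic balance (pressure-gradient force = Coriolis force):
V_g = (1/(fρ)) |∂P/∂n| = 2.71×10⁻³ / (9.76×10⁻⁵ × 0.937) = 29.7 m/s
Converting: 29.7 m/s × 3.6 = 110 km/h

110 km/h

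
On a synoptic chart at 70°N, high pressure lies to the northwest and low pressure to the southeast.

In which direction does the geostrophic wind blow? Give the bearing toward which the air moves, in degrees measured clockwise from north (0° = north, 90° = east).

225°

The pressure-gradient force points toward the southeast (bearing 135°).
Geostrophic balance: in the Northern Hemisphere the Coriolis force deflects motion to the right, so the geostrophic wind blows 90° to the right of the pressure-gradient force (low pressure on the left).
Rotating 135° by 90° clockwise gives 225° — the wind blows toward the southwest.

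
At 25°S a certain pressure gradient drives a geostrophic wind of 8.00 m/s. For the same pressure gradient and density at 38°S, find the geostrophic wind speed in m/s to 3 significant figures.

5.49 m/s

With the same pressure gradient and density, V_g ∝ 1/f ∝ 1/sin φ.
V₂ = V₁ · sin φ₁ / sin φ₂ = 8.00 × sin 25° / sin 38°
V₂ = 8.00 × 0.4226/0.6157 = 5.49 m/s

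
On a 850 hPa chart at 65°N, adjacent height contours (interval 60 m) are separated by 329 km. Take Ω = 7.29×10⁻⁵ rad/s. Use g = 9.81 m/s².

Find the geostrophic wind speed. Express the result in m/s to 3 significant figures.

Coriolis parameter at 65°N:
f = 2Ω sin φ = 2 × 7.29×10⁻⁵ × sin 65° = 1.32×10⁻⁴ s⁻¹
Height gradient: |∂Z/∂n| = 60 m / 329000 m = 1.82×10⁻⁴
On a pressure surface, geostrophic balance gives V_g = (g/f)|∂Z/∂n|:
V_g = 9.81 × 1.82×10⁻⁴ / 1.32×10⁻⁴ = 13.5 m/s

13.5 m/s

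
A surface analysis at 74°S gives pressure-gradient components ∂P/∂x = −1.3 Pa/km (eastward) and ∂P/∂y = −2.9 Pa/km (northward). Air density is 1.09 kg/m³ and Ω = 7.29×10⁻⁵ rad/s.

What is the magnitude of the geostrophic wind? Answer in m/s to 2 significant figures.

Coriolis parameter at 74°S:
f = 2Ω sin φ = 2 × 7.29×10⁻⁵ × sin 74° = 1.40×10⁻⁴ s⁻¹
In the Southern Hemisphere f is negative: f = −1.40×10⁻⁴ s⁻¹.
Component geostrophic relations (x east, y north):
u_g = −(1/(fρ)) ∂P/∂y,  v_g = (1/(fρ)) ∂P/∂x
u_g = −(−2.9×10⁻³)/(−1.40×10⁻⁴ × 1.09) = −19.0 m/s;  v_g = (−1.3×10⁻³)/(−1.40×10⁻⁴ × 1.09) = 8.51 m/s
|V_g| = √(u_g² + v_g²) = 20.8 m/s

21 m/s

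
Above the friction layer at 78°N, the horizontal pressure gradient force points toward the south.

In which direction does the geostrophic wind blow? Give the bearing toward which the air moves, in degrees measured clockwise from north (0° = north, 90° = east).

The pressure-gradient force points toward the south (bearing 180°).
Geostrophic balance: in the Northern Hemisphere the Coriolis force deflects motion to the right, so the geostrophic wind blows 90° to the right of the pressure-gradient force (low pressure on the left).
Rotating 180° by 90° clockwise gives 270° — the wind blows toward the west.

270°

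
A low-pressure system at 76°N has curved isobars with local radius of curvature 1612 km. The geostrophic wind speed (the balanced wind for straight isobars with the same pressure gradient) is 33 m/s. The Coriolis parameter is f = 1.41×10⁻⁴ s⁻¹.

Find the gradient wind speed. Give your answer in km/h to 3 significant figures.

Around a low, centrifugal force acts outward with Coriolis, so pressure-gradient force balances both:
(1/ρ)|∂P/∂n| = fV + V²/R  →  V² + fR·V − fR·V_g = 0
With fR = 1.41×10⁻⁴ × 1612×10³ m = 227 m/s:
V = [−fR + √((fR)² + 4 fR V_g)]/2 = [−227 + √(227² + 4×227×33)]/2 = 29.2 m/s
Subgeostrophic (V < V_g = 33 m/s), as expected around a low.
Converting: 29.2 m/s × 3.6 = 105 km/h

105 km/h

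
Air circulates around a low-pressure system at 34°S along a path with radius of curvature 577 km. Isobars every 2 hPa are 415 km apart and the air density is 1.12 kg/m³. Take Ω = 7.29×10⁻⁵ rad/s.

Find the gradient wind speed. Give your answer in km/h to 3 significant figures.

Coriolis parameter at 34°S:
f = 2Ω sin φ = 2 × 7.29×10⁻⁵ × sin 34° = 8.15×10⁻⁵ s⁻¹
Pressure gradient: |∂P/∂n| = 200 Pa / 415000 m = 4.82×10⁻⁴ Pa/m
Geostrophic speed: V_g = |∂P/∂n|/(fρ) = 4.82×10⁻⁴/(8.15×10⁻⁵ × 1.12) = 5.28 m/s
Around a low, centrifugal force acts outward with Coriolis, so pressure-gradient force balances both:
(1/ρ)|∂P/∂n| = fV + V²/R  →  V² + fR·V − fR·V_g = 0
With fR = 8.15×10⁻⁵ × 577×10³ m = 47.0 m/s:
V = [−fR + √((fR)² + 4 fR V_g)]/2 = [−47.0 + √(47.0² + 4×47.0×5.28)]/2 = 4.79 m/s
Subgeostrophic (V < V_g = 5.28 m/s), as expected around a low.
Converting: 4.79 m/s × 3.6 = 17.2 km/h

17.2 km/h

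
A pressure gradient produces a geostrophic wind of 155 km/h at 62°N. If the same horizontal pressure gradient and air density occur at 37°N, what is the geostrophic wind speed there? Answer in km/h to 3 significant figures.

With the same pressure gradient and density, V_g ∝ 1/f ∝ 1/sin φ.
V₂ = V₁ · sin φ₁ / sin φ₂ = 155 × sin 62° / sin 37°
V₂ = 155 × 0.8829/0.6018 = 227 km/h

227 km/h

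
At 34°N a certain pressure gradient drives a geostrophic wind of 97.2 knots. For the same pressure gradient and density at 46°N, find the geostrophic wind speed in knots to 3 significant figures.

75.6 knots

With the same pressure gradient and density, V_g ∝ 1/f ∝ 1/sin φ.
V₂ = V₁ · sin φ₁ / sin φ₂ = 97.2 × sin 34° / sin 46°
V₂ = 97.2 × 0.5592/0.7193 = 75.6 knots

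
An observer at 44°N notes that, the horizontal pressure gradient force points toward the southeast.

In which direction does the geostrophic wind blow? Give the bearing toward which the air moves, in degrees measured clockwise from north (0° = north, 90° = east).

The pressure-gradient force points toward the southeast (bearing 135°).
Geostrophic balance: in the Northern Hemisphere the Coriolis force deflects motion to the right, so the geostrophic wind blows 90° to the right of the pressure-gradient force (low pressure on the left).
Rotating 135° by 90° clockwise gives 225° — the wind blows toward the southwest.

225°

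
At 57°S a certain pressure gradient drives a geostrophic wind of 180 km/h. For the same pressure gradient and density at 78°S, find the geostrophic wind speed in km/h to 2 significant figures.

With the same pressure gradient and density, V_g ∝ 1/f ∝ 1/sin φ.
V₂ = V₁ · sin φ₁ / sin φ₂ = 180 × sin 57° / sin 78°
V₂ = 180 × 0.8387/0.9781 = 150 km/h

150 km/h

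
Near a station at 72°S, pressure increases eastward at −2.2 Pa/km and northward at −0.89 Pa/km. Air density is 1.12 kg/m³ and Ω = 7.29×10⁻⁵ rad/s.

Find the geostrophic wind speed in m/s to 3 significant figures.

Coriolis parameter at 72°S:
f = 2Ω sin φ = 2 × 7.29×10⁻⁵ × sin 72° = 1.39×10⁻⁴ s⁻¹
In the Southern Hemisphere f is negative: f = −1.39×10⁻⁴ s⁻¹.
Component geostrophic relations (x east, y north):
u_g = −(1/(fρ)) ∂P/∂y,  v_g = (1/(fρ)) ∂P/∂x
u_g = −(−0.89×10⁻³)/(−1.39×10⁻⁴ × 1.12) = −5.73 m/s;  v_g = (−2.2×10⁻³)/(−1.39×10⁻⁴ × 1.12) = 14.2 m/s
|V_g| = √(u_g² + v_g²) = 15.3 m/s

15.3 m/s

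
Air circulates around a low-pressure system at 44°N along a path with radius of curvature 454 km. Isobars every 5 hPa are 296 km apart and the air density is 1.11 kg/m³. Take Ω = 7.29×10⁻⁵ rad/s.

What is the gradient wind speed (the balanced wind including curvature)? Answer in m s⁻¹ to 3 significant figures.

Coriolis parameter at 44°N:
f = 2Ω sin φ = 2 × 7.29×10⁻⁵ × sin 44° = 1.01×10⁻⁴ s⁻¹
Pressure gradient: |∂P/∂n| = 500 Pa / 296000 m = 1.69×10⁻³ Pa/m
Geostrophic speed: V_g = |∂P/∂n|/(fρ) = 1.69×10⁻³/(1.01×10⁻⁴ × 1.11) = 15.0 m/s
Around a low, centrifugal force acts outward with Coriolis, so pressure-gradient force balances both:
(1/ρ)|∂P/∂n| = fV + V²/R  →  V² + fR·V − fR·V_g = 0
With fR = 1.01×10⁻⁴ × 454×10³ m = 46.0 m/s:
V = [−fR + √((fR)² + 4 fR V_g)]/2 = [−46.0 + √(46.0² + 4×46.0×15)]/2 = 11.9 m/s
Subgeostrophic (V < V_g = 15 m/s), as expected around a low.

11.9 m s⁻¹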